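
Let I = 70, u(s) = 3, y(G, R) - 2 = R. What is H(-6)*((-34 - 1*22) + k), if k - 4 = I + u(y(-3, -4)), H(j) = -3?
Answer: -63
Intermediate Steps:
y(G, R) = 2 + R
k = 77 (k = 4 + (70 + 3) = 4 + 73 = 77)
H(-6)*((-34 - 1*22) + k) = -3*((-34 - 1*22) + 77) = -3*((-34 - 22) + 77) = -3*(-56 + 77) = -3*21 = -63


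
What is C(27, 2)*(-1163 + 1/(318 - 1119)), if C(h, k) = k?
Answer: -1863128/801 ≈ -2326.0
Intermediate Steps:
C(27, 2)*(-1163 + 1/(318 - 1119)) = 2*(-1163 + 1/(318 - 1119)) = 2*(-1163 + 1/(-801)) = 2*(-1163 - 1/801) = 2*(-931564/801) = -1863128/801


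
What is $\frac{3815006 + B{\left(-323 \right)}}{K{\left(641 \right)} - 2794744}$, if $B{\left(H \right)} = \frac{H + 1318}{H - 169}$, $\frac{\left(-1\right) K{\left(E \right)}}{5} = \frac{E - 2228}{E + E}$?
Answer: $- \frac{1203145434437}{881382052758} \approx -1.3651$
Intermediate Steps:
$K{\left(E \right)} = - \frac{5 \left(-2228 + E\right)}{2 E}$ ($K{\left(E \right)} = - 5 \frac{E - 2228}{E + E} = - 5 \frac{-2228 + E}{2 E} = - \frac{5 \left(-2228 + E\right)}{2 E}$)
$B{\left(H \right)} = \frac{1318 + H}{-169 + H}$
$\frac{3815006 + B{\left(-323 \right)}}{K{\left(641 \right)} - 2794744} = \frac{3815006 + \frac{1318 - 323}{-169 - 323}}{\left(- \frac{5}{2} + \frac{5570}{641}\right) - 2794744} = \frac{3815006 + \frac{1}{-492} \cdot 995}{\left(- \frac{5}{2} + 5570 \cdot \frac{1}{641}\right) - 2794744} = \frac{3815006 - \frac{995}{492}}{\left(- \frac{5}{2} + \frac{5570}{641}\right) - 2794744} = \frac{3815006 - \frac{995}{492}}{\frac{7935}{1282} - 2794744} = \frac{1876981957}{492 \left(- \frac{3582853873}{1282}\right)} = \frac{1876981957}{492} \left(- \frac{1282}{3582853873}\right) = - \frac{1203145434437}{881382052758}$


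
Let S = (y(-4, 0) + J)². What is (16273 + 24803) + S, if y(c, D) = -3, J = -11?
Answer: 41272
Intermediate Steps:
S = 196 (S = (-3 - 11)² = (-14)² = 196)
(16273 + 24803) + S = (16273 + 24803) + 196 = 41076 + 196 = 41272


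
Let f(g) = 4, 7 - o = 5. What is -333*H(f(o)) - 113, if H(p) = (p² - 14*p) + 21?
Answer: 6214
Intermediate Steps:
o = 2 (o = 7 - 1*5 = 7 - 5 = 2)
H(p) = 21 + p² - 14*p
-333*H(f(o)) - 113 = -333*(21 + 4² - 14*4) - 113 = -333*(21 + 16 - 56) - 113 = -333*(-19) - 113 = 6327 - 113 = 6214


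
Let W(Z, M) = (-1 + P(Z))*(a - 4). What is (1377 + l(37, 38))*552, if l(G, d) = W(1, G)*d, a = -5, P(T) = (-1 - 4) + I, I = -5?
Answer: 2836728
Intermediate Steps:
P(T) = -10 (P(T) = (-1 - 4) - 5 = -5 - 5 = -10)
W(Z, M) = 99 (W(Z, M) = (-1 - 10)*(-5 - 4) = -11*(-9) = 99)
l(G, d) = 99*d
(1377 + l(37, 38))*552 = (1377 + 99*38)*552 = (1377 + 3762)*552 = 5139*552 = 2836728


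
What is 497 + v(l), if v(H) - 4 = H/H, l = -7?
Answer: 502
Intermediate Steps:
v(H) = 5 (v(H) = 4 + H/H = 4 + 1 = 5)
497 + v(l) = 497 + 5 = 502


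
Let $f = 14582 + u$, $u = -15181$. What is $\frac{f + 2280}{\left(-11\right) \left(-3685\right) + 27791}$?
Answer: $\frac{1681}{68326} \approx 0.024603$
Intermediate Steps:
$f = -599$ ($f = 14582 - 15181 = -599$)
$\frac{f + 2280}{\left(-11\right) \left(-3685\right) + 27791} = \frac{-599 + 2280}{\left(-11\right) \left(-3685\right) + 27791} = \frac{1681}{40535 + 27791} = \frac{1681}{68326}$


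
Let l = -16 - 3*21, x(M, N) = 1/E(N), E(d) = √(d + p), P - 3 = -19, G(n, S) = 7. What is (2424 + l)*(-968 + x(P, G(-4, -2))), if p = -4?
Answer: -2269960 + 2345*√3/3 ≈ -2.2686e+6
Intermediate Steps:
P = -16 (P = 3 - 19 = -16)
E(d) = √(-4 + d) (E(d) = √(d - 4) = √(-4 + d))
x(M, N) = (-4 + N)^(-½) (x(M, N) = 1/(√(-4 + N)) = (-4 + N)^(-½))
l = -79 (l = -16 - 63 = -79)
(2424 + l)*(-968 + x(P, G(-4, -2))) = (2424 - 79)*(-968 + (-4 + 7)^(-½)) = 2345*(-968 + 3^(-½)) = 2345*(-968 + √3/3) = -2269960 + 2345*√3/3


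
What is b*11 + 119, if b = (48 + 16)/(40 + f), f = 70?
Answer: 627/5 ≈ 125.40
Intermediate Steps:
b = 32/55 (b = (48 + 16)/(40 + 70) = 64/110 = 64*(1/110) = 32/55 ≈ 0.58182)
b*11 + 119 = (32/55)*11 + 119 = 32/5 + 119 = 627/5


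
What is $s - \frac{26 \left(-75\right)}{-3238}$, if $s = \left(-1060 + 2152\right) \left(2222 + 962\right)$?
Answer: $\frac{5629145457}{1619} \approx 3.4769 \cdot 10^{6}$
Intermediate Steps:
$s = 3476928$ ($s = 1092 \cdot 3184 = 3476928$)
$s - \frac{26 \left(-75\right)}{-3238} = 3476928 - \frac{26 \left(-75\right)}{-3238} = 3476928 - \left(-1950\right) \left(- \frac{1}{3238}\right) = 3476928 - \frac{975}{1619} = \frac{5629145457}{1619}$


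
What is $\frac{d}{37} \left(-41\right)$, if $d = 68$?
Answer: $- \frac{2788}{37} \approx -75.351$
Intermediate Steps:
$\frac{d}{37} \left(-41\right) = \frac{1}{37} \cdot 68 \left(-41\right) = \frac{68}{37} \left(-41\right) = - \frac{2788}{37}$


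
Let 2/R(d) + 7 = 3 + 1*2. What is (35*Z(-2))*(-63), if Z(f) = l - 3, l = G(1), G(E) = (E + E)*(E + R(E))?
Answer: 6615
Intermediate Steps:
R(d) = -1 (R(d) = 2/(-7 + (3 + 1*2)) = 2/(-7 + (3 + 2)) = 2/(-7 + 5) = 2/(-2) = 2*(-½) = -1)
G(E) = 2*E*(-1 + E) (G(E) = (E + E)*(E - 1) = (2*E)*(-1 + E) = 2*E*(-1 + E))
l = 0 (l = 2*1*(-1 + 1) = 2*1*0 = 0)
Z(f) = -3 (Z(f) = 0 - 3 = -3)
(35*Z(-2))*(-63) = (35*(-3))*(-63) = -105*(-63) = 6615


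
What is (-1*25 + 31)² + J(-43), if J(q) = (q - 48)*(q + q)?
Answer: 7862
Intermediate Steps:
J(q) = 2*q*(-48 + q) (J(q) = (-48 + q)*(2*q) = 2*q*(-48 + q))
(-1*25 + 31)² + J(-43) = (-1*25 + 31)² + 2*(-43)*(-48 - 43) = (-25 + 31)² + 2*(-43)*(-91) = 6² + 7826 = 36 + 7826 = 7862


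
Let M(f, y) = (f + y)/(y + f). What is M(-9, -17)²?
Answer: 1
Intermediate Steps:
M(f, y) = 1 (M(f, y) = (f + y)/(f + y) = 1)
M(-9, -17)² = 1² = 1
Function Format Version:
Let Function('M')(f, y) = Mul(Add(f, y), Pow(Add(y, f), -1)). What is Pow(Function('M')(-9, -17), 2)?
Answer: 1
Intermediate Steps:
Function('M')(f, y) = 1 (Function('M')(f, y) = Mul(Add(f, y), Pow(Add(f, y), -1)) = 1)
Pow(Function('M')(-9, -17), 2) = Pow(1, 2) = 1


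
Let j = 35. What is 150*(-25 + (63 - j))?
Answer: 450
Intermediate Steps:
150*(-25 + (63 - j)) = 150*(-25 + (63 - 1*35)) = 150*(-25 + (63 - 35)) = 150*(-25 + 28) = 150*3 = 450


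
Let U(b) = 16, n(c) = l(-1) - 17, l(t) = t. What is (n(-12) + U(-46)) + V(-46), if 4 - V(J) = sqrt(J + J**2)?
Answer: 2 - 3*sqrt(230) ≈ -43.497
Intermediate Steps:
n(c) = -18 (n(c) = -1 - 17 = -18)
V(J) = 4 - sqrt(J + J**2)
(n(-12) + U(-46)) + V(-46) = (-18 + 16) + (4 - sqrt(-46*(1 - 46))) = -2 + (4 - sqrt(-46*(-45))) = -2 + (4 - sqrt(2070)) = -2 + (4 - 3*sqrt(230)) = 2 - 3*sqrt(230)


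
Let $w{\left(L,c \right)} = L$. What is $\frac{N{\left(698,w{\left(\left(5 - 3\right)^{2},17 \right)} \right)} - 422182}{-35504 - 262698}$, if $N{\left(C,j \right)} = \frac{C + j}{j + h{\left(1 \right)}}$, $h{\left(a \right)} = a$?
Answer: $\frac{1055104}{745505} \approx 1.4153$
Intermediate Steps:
$N{\left(C,j \right)} = \frac{C + j}{1 + j}$ ($N{\left(C,j \right)} = \frac{C + j}{j + 1} = \frac{C + j}{1 + j}$)
$\frac{N{\left(698,w{\left(\left(5 - 3\right)^{2},17 \right)} \right)} - 422182}{-35504 - 262698} = \frac{\frac{698 + \left(5 - 3\right)^{2}}{1 + \left(5 - 3\right)^{2}} - 422182}{-35504 - 262698} = \frac{\frac{698 + 2^{2}}{1 + 2^{2}} - 422182}{-298202} = \left(\frac{698 + 4}{1 + 4} - 422182\right) \left(- \frac{1}{298202}\right) = \left(\frac{1}{5} \cdot 702 - 422182\right) \left(- \frac{1}{298202}\right) = \left(\frac{702}{5} - 422182\right) \left(- \frac{1}{298202}\right) = \left(- \frac{2110208}{5}\right) \left(- \frac{1}{298202}\right) = \frac{1055104}{745505}$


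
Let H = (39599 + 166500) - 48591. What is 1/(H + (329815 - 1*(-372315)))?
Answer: 1/859638 ≈ 1.1633e-6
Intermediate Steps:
H = 157508 (H = 206099 - 48591 = 157508)
1/(H + (329815 - 1*(-372315))) = 1/(157508 + (329815 - 1*(-372315))) = 1/(157508 + (329815 + 372315)) = 1/(157508 + 702130) = 1/859638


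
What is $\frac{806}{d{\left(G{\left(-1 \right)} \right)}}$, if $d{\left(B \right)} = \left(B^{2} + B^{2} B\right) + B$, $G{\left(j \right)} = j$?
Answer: $-806$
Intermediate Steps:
$d{\left(B \right)} = B + B^{2} + B^{3}$ ($d{\left(B \right)} = \left(B^{2} + B^{3}\right) + B = B + B^{2} + B^{3}$)
$\frac{806}{d{\left(G{\left(-1 \right)} \right)}} = \frac{806}{\left(-1\right) \left(1 - 1 + \left(-1\right)^{2}\right)} = \frac{806}{\left(-1\right) \left(1 - 1 + 1\right)} = \frac{806}{\left(-1\right) 1} = \frac{806}{-1} = 806 \left(-1\right) = -806$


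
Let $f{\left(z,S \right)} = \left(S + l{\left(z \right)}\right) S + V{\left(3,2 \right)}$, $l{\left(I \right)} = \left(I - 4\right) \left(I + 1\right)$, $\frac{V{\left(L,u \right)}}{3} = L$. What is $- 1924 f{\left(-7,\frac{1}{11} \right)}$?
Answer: $- \frac{3493984}{121} \approx -28876.0$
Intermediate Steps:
$V{\left(L,u \right)} = 3 L$
$l{\left(I \right)} = \left(1 + I\right) \left(-4 + I\right)$ ($l{\left(I \right)} = \left(-4 + I\right) \left(1 + I\right) = \left(1 + I\right) \left(-4 + I\right)$)
$f{\left(z,S \right)} = 9 + S \left(-4 + S + z^{2} - 3 z\right)$ ($f{\left(z,S \right)} = \left(S - \left(4 - z^{2} + 3 z\right)\right) S + 3 \cdot 3 = \left(-4 + S + z^{2} - 3 z\right) S + 9 = S \left(-4 + S + z^{2} - 3 z\right) + 9 = 9 + S \left(-4 + S + z^{2} - 3 z\right)$)
$- 1924 f{\left(-7,\frac{1}{11} \right)} = - 1924 \left(9 + \left(\frac{1}{11}\right)^{2} - \frac{4 - \left(-7\right)^{2} + 3 \left(-7\right)}{11}\right) = - 1924 \left(9 + \left(\frac{1}{11}\right)^{2} - \frac{4 - 49 - 21}{11}\right) = - 1924 \left(9 + \frac{1}{121} - \frac{4 - 49 - 21}{11}\right) = - 1924 \left(9 + \frac{1}{121} - \frac{1}{11} \left(-66\right)\right) = - 1924 \left(9 + \frac{1}{121} + 6\right) = \left(-1924\right) \frac{1816}{121} = - \frac{3493984}{121}$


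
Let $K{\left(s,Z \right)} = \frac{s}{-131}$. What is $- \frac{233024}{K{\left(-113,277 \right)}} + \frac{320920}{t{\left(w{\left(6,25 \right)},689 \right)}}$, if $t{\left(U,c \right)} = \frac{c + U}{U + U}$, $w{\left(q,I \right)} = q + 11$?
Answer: $- \frac{10159241512}{39889} \approx -2.5469 \cdot 10^{5}$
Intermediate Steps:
$w{\left(q,I \right)} = 11 + q$
$t{\left(U,c \right)} = \frac{U + c}{2 U}$
$K{\left(s,Z \right)} = - \frac{s}{131}$ ($K{\left(s,Z \right)} = s \left(- \frac{1}{131}\right) = - \frac{s}{131}$)
$- \frac{233024}{K{\left(-113,277 \right)}} + \frac{320920}{t{\left(w{\left(6,25 \right)},689 \right)}} = - \frac{233024}{\left(- \frac{1}{131}\right) \left(-113\right)} + \frac{320920}{\frac{1}{2} \frac{1}{11 + 6} \left(\left(11 + 6\right) + 689\right)} = - \frac{233024}{\frac{113}{131}} + \frac{320920}{\frac{1}{2} \cdot \frac{1}{17} \left(17 + 689\right)} = \left(-233024\right) \frac{131}{113} + \frac{320920}{\frac{1}{2} \cdot \frac{1}{17} \cdot 706} = - \frac{30526144}{113} + \frac{320920}{\frac{353}{17}} = - \frac{30526144}{113} + 320920 \cdot \frac{17}{353} = - \frac{30526144}{113} + \frac{5455640}{353} = - \frac{10159241512}{39889}$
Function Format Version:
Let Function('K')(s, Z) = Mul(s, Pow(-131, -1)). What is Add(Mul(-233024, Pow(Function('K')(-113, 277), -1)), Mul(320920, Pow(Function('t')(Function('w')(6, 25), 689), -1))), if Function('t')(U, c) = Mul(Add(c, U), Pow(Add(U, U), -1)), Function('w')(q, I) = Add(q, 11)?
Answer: Rational(-10159241512, 39889) ≈ -2.5469e+5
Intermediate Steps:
Function('w')(q, I) = Add(11, q)
Function('t')(U, c) = Mul(Rational(1, 2), Pow(U, -1), Add(U, c)) (Function('t')(U, c) = Mul(Add(U, c), Pow(Mul(2, U), -1)) = Mul(Add(U, c), Mul(Rational(1, 2), Pow(U, -1))) = Mul(Rational(1, 2), Pow(U, -1), Add(U, c)))
Function('K')(s, Z) = Mul(Rational(-1, 131), s) (Function('K')(s, Z) = Mul(s, Rational(-1, 131)) = Mul(Rational(-1, 131), s))
Add(Mul(-233024, Pow(Function('K')(-113, 277), -1)), Mul(320920, Pow(Function('t')(Function('w')(6, 25), 689), -1))) = Add(Mul(-233024, Pow(Mul(Rational(-1, 131), -113), -1)), Mul(320920, Pow(Mul(Rational(1, 2), Pow(Add(11, 6), -1), Add(Add(11, 6), 689)), -1))) = Add(Mul(-233024, Pow(Rational(113, 131), -1)), Mul(320920, Pow(Mul(Rational(1, 2), Pow(17, -1), Add(17, 689)), -1))) = Add(Mul(-233024, Rational(131, 113)), Mul(320920, Pow(Mul(Rational(1, 2), Rational(1, 17), 706), -1))) = Add(Rational(-30526144, 113), Mul(320920, Pow(Rational(353, 17), -1))) = Add(Rational(-30526144, 113), Mul(320920, Rational(17, 353))) = Add(Rational(-30526144, 113), Rational(5455640, 353)) = Rational(-10159241512, 39889)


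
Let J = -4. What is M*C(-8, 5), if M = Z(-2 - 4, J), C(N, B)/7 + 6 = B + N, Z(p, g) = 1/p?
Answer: 21/2 ≈ 10.500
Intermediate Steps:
C(N, B) = -42 + 7*B + 7*N (C(N, B) = -42 + 7*(B + N) = -42 + (7*B + 7*N) = -42 + 7*B + 7*N)
M = -⅙ (M = 1/(-2 - 4) = 1/(-6) = -⅙ ≈ -0.16667)
M*C(-8, 5) = -(-42 + 7*5 + 7*(-8))/6 = -(-42 + 35 - 56)/6 = -⅙*(-63) = 21/2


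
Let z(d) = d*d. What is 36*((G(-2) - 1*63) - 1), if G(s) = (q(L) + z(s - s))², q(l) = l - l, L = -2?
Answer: -2304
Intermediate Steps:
z(d) = d²
q(l) = 0
G(s) = 0 (G(s) = (0 + (s - s)²)² = (0 + 0²)² = (0 + 0)² = 0² = 0)
36*((G(-2) - 1*63) - 1) = 36*((0 - 1*63) - 1) = 36*((0 - 63) - 1) = 36*(-63 - 1) = 36*(-64) = -2304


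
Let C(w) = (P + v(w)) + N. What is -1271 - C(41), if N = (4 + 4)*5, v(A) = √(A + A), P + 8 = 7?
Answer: -1310 - √82 ≈ -1319.1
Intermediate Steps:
P = -1 (P = -8 + 7 = -1)
v(A) = √2*√A (v(A) = √(2*A) = √2*√A)
N = 40 (N = 8*5 = 40)
C(w) = 39 + √2*√w (C(w) = (-1 + √2*√w) + 40 = 39 + √2*√w)
-1271 - C(41) = -1271 - (39 + √2*√41) = -1271 - (39 + √82) = -1271 + (-39 - √82) = -1310 - √82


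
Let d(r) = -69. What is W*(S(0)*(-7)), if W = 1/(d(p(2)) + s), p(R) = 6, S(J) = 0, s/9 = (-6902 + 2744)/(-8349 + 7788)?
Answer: 0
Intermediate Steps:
s = 1134/17 (s = 9*((-6902 + 2744)/(-8349 + 7788)) = 9*(-4158/(-561)) = 9*(-4158*(-1/561)) = 9*(126/17) = 1134/17 ≈ 66.706)
W = -17/39 (W = 1/(-69 + 1134/17) = 1/(-39/17) = -17/39 ≈ -0.43590)
W*(S(0)*(-7)) = -0*(-7) = -17/39*0 = 0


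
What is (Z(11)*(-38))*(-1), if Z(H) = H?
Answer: 418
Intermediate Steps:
(Z(11)*(-38))*(-1) = (11*(-38))*(-1) = -418*(-1) = 418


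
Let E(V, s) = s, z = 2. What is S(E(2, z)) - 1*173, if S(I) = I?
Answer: -171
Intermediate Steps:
S(E(2, z)) - 1*173 = 2 - 1*173 = 2 - 173 = -171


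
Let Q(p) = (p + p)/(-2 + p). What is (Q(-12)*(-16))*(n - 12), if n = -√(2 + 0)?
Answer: 2304/7 + 192*√2/7 ≈ 367.93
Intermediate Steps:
Q(p) = 2*p/(-2 + p) (Q(p) = (2*p)/(-2 + p) = 2*p/(-2 + p))
n = -√2 ≈ -1.4142
(Q(-12)*(-16))*(n - 12) = ((2*(-12)/(-2 - 12))*(-16))*(-√2 - 12) = ((2*(-12)/(-14))*(-16))*(-12 - √2) = ((2*(-12)*(-1/14))*(-16))*(-12 - √2) = ((12/7)*(-16))*(-12 - √2) = -192*(-12 - √2)/7 = 2304/7 + 192*√2/7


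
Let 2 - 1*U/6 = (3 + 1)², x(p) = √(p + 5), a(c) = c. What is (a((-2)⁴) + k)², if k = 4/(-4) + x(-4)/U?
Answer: 1585081/7056 ≈ 224.64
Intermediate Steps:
x(p) = √(5 + p)
U = -84 (U = 12 - 6*(3 + 1)² = 12 - 6*4² = 12 - 6*16 = 12 - 96 = -84)
k = -85/84 (k = 4/(-4) + √(5 - 4)/(-84) = 4*(-¼) + √1*(-1/84) = -1 + 1*(-1/84) = -1 - 1/84 = -85/84 ≈ -1.0119)
(a((-2)⁴) + k)² = ((-2)⁴ - 85/84)² = (16 - 85/84)² = (1259/84)² = 1585081/7056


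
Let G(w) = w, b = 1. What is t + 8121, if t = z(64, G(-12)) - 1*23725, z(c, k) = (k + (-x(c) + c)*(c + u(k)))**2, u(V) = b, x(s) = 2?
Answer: 16128720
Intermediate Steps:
u(V) = 1
z(c, k) = (k + (1 + c)*(-2 + c))**2 (z(c, k) = (k + (-1*2 + c)*(c + 1))**2 = (k + (-2 + c)*(1 + c))**2 = (k + (1 + c)*(-2 + c))**2)
t = 16120599 (t = (-2 - 12 + 64**2 - 1*64)**2 - 1*23725 = (-2 - 12 + 4096 - 64)**2 - 23725 = 4018**2 - 23725 = 16144324 - 23725 = 16120599)
t + 8121 = 16120599 + 8121 = 16128720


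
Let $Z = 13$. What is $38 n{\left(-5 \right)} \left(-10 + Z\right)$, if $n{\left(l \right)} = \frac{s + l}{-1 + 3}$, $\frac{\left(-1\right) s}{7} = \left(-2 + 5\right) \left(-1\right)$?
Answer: $912$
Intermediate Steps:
$s = 21$ ($s = - 7 \left(-2 + 5\right) \left(-1\right) = - 7 \cdot 3 \left(-1\right) = \left(-7\right) \left(-3\right) = 21$)
$n{\left(l \right)} = \frac{21}{2} + \frac{l}{2}$ ($n{\left(l \right)} = \frac{21 + l}{-1 + 3} = \frac{21 + l}{2} = \left(21 + l\right) \frac{1}{2} = \frac{21}{2} + \frac{l}{2}$)
$38 n{\left(-5 \right)} \left(-10 + Z\right) = 38 \left(\frac{21}{2} + \frac{1}{2} \left(-5\right)\right) \left(-10 + 13\right) = 38 \left(\frac{21}{2} - \frac{5}{2}\right) 3 = 38 \cdot 8 \cdot 3 = 304 \cdot 3 = 912$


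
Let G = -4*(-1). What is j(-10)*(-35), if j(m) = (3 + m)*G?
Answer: 980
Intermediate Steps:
G = 4
j(m) = 12 + 4*m (j(m) = (3 + m)*4 = 12 + 4*m)
j(-10)*(-35) = (12 + 4*(-10))*(-35) = (12 - 40)*(-35) = -28*(-35) = 980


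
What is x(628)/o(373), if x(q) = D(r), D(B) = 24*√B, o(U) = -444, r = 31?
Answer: -2*√31/37 ≈ -0.30096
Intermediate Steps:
x(q) = 24*√31
x(628)/o(373) = (24*√31)/(-444) = (24*√31)*(-1/444) = -2*√31/37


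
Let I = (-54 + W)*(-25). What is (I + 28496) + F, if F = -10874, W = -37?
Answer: 19897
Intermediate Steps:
I = 2275 (I = (-54 - 37)*(-25) = -91*(-25) = 2275)
(I + 28496) + F = (2275 + 28496) - 10874 = 30771 - 10874 = 19897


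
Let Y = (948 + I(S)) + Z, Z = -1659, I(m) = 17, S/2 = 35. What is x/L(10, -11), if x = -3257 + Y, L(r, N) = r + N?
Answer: 3951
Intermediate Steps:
S = 70 (S = 2*35 = 70)
L(r, N) = N + r
Y = -694 (Y = (948 + 17) - 1659 = 965 - 1659 = -694)
x = -3951 (x = -3257 - 694 = -3951)
x/L(10, -11) = -3951/(-11 + 10) = -3951/(-1) = -3951*(-1) = 3951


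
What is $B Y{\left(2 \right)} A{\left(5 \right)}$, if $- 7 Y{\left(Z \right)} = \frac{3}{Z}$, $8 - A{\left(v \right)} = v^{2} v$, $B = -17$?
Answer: $- \frac{5967}{14} \approx -426.21$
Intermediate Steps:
$A{\left(v \right)} = 8 - v^{3}$ ($A{\left(v \right)} = 8 - v^{2} v = 8 - v^{3}$)
$Y{\left(Z \right)} = - \frac{3}{7 Z}$ ($Y{\left(Z \right)} = - \frac{3 \frac{1}{Z}}{7} = - \frac{3}{7 Z}$)
$B Y{\left(2 \right)} A{\left(5 \right)} = - 17 \left(- \frac{3}{7 \cdot 2}\right) \left(8 - 5^{3}\right) = - 17 \left(\left(- \frac{3}{7}\right) \frac{1}{2}\right) \left(8 - 125\right) = \left(-17\right) \left(- \frac{3}{14}\right) \left(8 - 125\right) = \frac{51}{14} \left(-117\right) = - \frac{5967}{14}$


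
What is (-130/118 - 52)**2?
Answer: 9815689/3481 ≈ 2819.8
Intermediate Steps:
(-130/118 - 52)**2 = (-130*1/118 - 52)**2 = (-65/59 - 52)**2 = (-3133/59)**2 = 9815689/3481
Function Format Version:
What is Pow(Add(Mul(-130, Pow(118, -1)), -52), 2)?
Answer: Rational(9815689, 3481) ≈ 2819.8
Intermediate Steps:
Pow(Add(Mul(-130, Pow(118, -1)), -52), 2) = Pow(Add(Mul(-130, Rational(1, 118)), -52), 2) = Pow(Add(Rational(-65, 59), -52), 2) = Pow(Rational(-3133, 59), 2) = Rational(9815689, 3481)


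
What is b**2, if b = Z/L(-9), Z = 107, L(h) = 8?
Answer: 11449/64 ≈ 178.89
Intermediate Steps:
b = 107/8 ≈ 13.375
b**2 = (107/8)**2 = 11449/64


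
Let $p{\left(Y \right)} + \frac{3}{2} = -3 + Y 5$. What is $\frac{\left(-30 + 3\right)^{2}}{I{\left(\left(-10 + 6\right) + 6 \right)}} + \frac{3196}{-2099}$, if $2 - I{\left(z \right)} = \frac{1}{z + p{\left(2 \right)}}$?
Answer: $\frac{22863077}{58772} \approx 389.01$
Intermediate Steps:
$p{\left(Y \right)} = - \frac{9}{2} + 5 Y$ ($p{\left(Y \right)} = - \frac{3}{2} + \left(-3 + Y 5\right) = - \frac{3}{2} + \left(-3 + 5 Y\right) = - \frac{9}{2} + 5 Y$)
$I{\left(z \right)} = 2 - \frac{1}{\frac{11}{2} + z}$ ($I{\left(z \right)} = 2 - \frac{1}{z + \left(- \frac{9}{2} + 5 \cdot 2\right)} = 2 - \frac{1}{z + \left(- \frac{9}{2} + 10\right)} = 2 - \frac{1}{z + \frac{11}{2}} = 2 - \frac{1}{\frac{11}{2} + z}$)
$\frac{\left(-30 + 3\right)^{2}}{I{\left(\left(-10 + 6\right) + 6 \right)}} + \frac{3196}{-2099} = \frac{\left(-30 + 3\right)^{2}}{4 \frac{1}{11 + 2 \left(\left(-10 + 6\right) + 6\right)} \left(5 + \left(\left(-10 + 6\right) + 6\right)\right)} + \frac{3196}{-2099} = \frac{\left(-27\right)^{2}}{4 \frac{1}{11 + 2 \left(-4 + 6\right)} \left(5 + \left(-4 + 6\right)\right)} + 3196 \left(- \frac{1}{2099}\right) = \frac{729}{4 \frac{1}{11 + 2 \cdot 2} \left(5 + 2\right)} - \frac{3196}{2099} = \frac{729}{4 \frac{1}{11 + 4} \cdot 7} - \frac{3196}{2099} = \frac{729}{4 \cdot \frac{1}{15} \cdot 7} - \frac{3196}{2099} = \frac{729}{\frac{28}{15}} - \frac{3196}{2099} = 729 \cdot \frac{15}{28} - \frac{3196}{2099} = \frac{10935}{28} - \frac{3196}{2099} = \frac{22863077}{58772}$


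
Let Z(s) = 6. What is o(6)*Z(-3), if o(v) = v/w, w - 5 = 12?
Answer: 36/17 ≈ 2.1176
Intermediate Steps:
w = 17 (w = 5 + 12 = 17)
o(v) = v/17
o(6)*Z(-3) = ((1/17)*6)*6 = (6/17)*6 = 36/17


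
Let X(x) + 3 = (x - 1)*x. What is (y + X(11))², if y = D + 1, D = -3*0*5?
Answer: 11664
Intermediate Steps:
D = 0 (D = 0*5 = 0)
X(x) = -3 + x*(-1 + x) (X(x) = -3 + (x - 1)*x = -3 + (-1 + x)*x = -3 + x*(-1 + x))
y = 1 (y = 0 + 1 = 1)
(y + X(11))² = (1 + (-3 + 11² - 1*11))² = (1 + (-3 + 121 - 11))² = (1 + 107)² = 108² = 11664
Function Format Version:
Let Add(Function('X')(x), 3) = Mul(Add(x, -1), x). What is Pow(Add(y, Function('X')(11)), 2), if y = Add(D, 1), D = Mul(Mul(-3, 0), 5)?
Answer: 11664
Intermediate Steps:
D = 0 (D = Mul(0, 5) = 0)
Function('X')(x) = Add(-3, Mul(x, Add(-1, x))) (Function('X')(x) = Add(-3, Mul(Add(x, -1), x)) = Add(-3, Mul(Add(-1, x), x)) = Add(-3, Mul(x, Add(-1, x))))
y = 1 (y = Add(0, 1) = 1)
Pow(Add(y, Function('X')(11)), 2) = Pow(Add(1, Add(-3, Pow(11, 2), Mul(-1, 11))), 2) = Pow(Add(1, Add(-3, 121, -11)), 2) = Pow(Add(1, 107), 2) = Pow(108, 2) = 11664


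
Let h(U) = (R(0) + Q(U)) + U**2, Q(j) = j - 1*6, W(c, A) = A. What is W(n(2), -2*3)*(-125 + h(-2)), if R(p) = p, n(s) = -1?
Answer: 774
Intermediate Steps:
Q(j) = -6 + j (Q(j) = j - 6 = -6 + j)
h(U) = -6 + U + U**2 (h(U) = (0 + (-6 + U)) + U**2 = (-6 + U) + U**2 = -6 + U + U**2)
W(n(2), -2*3)*(-125 + h(-2)) = (-2*3)*(-125 + (-6 - 2 + (-2)**2)) = -6*(-125 + (-6 - 2 + 4)) = -6*(-125 - 4) = -6*(-129) = 774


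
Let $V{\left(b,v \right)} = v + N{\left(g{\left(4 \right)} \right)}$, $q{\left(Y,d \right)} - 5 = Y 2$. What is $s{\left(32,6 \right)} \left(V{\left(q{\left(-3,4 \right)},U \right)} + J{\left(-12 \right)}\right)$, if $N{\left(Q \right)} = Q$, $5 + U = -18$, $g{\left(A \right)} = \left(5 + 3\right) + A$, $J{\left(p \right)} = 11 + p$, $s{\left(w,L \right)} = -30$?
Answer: $360$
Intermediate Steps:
$g{\left(A \right)} = 8 + A$
$U = -23$ ($U = -5 - 18 = -23$)
$q{\left(Y,d \right)} = 5 + 2 Y$ ($q{\left(Y,d \right)} = 5 + Y 2 = 5 + 2 Y$)
$V{\left(b,v \right)} = 12 + v$ ($V{\left(b,v \right)} = v + \left(8 + 4\right) = v + 12 = 12 + v$)
$s{\left(32,6 \right)} \left(V{\left(q{\left(-3,4 \right)},U \right)} + J{\left(-12 \right)}\right) = - 30 \left(\left(12 - 23\right) + \left(11 - 12\right)\right) = - 30 \left(-11 - 1\right) = \left(-30\right) \left(-12\right) = 360$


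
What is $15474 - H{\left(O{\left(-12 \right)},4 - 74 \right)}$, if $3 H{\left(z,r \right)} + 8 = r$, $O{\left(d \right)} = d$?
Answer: $15500$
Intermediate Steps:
$H{\left(z,r \right)} = - \frac{8}{3} + \frac{r}{3}$
$15474 - H{\left(O{\left(-12 \right)},4 - 74 \right)} = 15474 - \left(- \frac{8}{3} + \frac{4 - 74}{3}\right) = 15474 - \left(- \frac{8}{3} + \frac{1}{3} \left(-70\right)\right) = 15474 - \left(- \frac{8}{3} - \frac{70}{3}\right) = 15474 - -26 = 15474 + 26 = 15500$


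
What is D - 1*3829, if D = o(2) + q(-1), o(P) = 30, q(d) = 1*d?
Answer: -3800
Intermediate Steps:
q(d) = d
D = 29 (D = 30 - 1 = 29)
D - 1*3829 = 29 - 1*3829 = 29 - 3829 = -3800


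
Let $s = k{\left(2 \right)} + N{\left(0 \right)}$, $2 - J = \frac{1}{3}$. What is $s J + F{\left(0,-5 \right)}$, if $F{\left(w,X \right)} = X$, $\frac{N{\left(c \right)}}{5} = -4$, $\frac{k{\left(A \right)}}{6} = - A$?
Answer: $- \frac{175}{3} \approx -58.333$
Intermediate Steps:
$k{\left(A \right)} = - 6 A$ ($k{\left(A \right)} = 6 \left(- A\right) = - 6 A$)
$J = \frac{5}{3}$ ($J = 2 - \frac{1}{3} = \frac{5}{3} \approx 1.6667$)
$N{\left(c \right)} = -20$ ($N{\left(c \right)} = 5 \left(-4\right) = -20$)
$s = -32$ ($s = \left(-6\right) 2 - 20 = -12 - 20 = -32$)
$s J + F{\left(0,-5 \right)} = \left(-32\right) \frac{5}{3} - 5 = - \frac{160}{3} - 5 = - \frac{175}{3}$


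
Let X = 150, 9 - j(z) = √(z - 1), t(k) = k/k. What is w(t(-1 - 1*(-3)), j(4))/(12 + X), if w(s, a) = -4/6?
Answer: -1/243 ≈ -0.0041152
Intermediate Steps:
t(k) = 1
j(z) = 9 - √(-1 + z) (j(z) = 9 - √(z - 1) = 9 - √(-1 + z))
w(s, a) = -⅔ (w(s, a) = -4*⅙ = -⅔)
w(t(-1 - 1*(-3)), j(4))/(12 + X) = -⅔/(12 + 150) = -⅔/162 = (1/162)*(-⅔) = -1/243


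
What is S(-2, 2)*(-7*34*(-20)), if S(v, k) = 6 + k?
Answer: 38080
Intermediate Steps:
S(-2, 2)*(-7*34*(-20)) = (6 + 2)*(-7*34*(-20)) = 8*(-238*(-20)) = 8*4760 = 38080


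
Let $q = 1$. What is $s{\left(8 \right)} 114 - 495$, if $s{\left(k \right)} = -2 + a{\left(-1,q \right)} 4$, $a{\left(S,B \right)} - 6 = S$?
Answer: $1557$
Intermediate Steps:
$a{\left(S,B \right)} = 6 + S$
$s{\left(k \right)} = 18$ ($s{\left(k \right)} = -2 + \left(6 - 1\right) 4 = -2 + 5 \cdot 4 = -2 + 20 = 18$)
$s{\left(8 \right)} 114 - 495 = 18 \cdot 114 - 495 = 2052 - 495 = 1557$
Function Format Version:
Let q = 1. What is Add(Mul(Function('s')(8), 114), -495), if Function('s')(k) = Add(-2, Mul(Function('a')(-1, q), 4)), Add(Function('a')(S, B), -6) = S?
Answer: 1557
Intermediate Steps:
Function('a')(S, B) = Add(6, S)
Function('s')(k) = 18 (Function('s')(k) = Add(-2, Mul(Add(6, -1), 4)) = Add(-2, Mul(5, 4)) = Add(-2, 20) = 18)
Add(Mul(Function('s')(8), 114), -495) = Add(Mul(18, 114), -495) = Add(2052, -495) = 1557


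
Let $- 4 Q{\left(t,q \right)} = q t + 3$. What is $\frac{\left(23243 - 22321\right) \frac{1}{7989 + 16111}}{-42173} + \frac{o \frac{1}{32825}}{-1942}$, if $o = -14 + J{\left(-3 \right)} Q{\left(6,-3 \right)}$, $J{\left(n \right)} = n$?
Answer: $- \frac{13113119}{25659259347800} \approx -5.1105 \cdot 10^{-7}$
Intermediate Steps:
$Q{\left(t,q \right)} = - \frac{3}{4} - \frac{q t}{4}$ ($Q{\left(t,q \right)} = - \frac{q t + 3}{4} = - \frac{3 + q t}{4} = - \frac{3}{4} - \frac{q t}{4}$)
$o = - \frac{101}{4}$ ($o = -14 - 3 \left(- \frac{3}{4} - \left(- \frac{3}{4}\right) 6\right) = -14 - 3 \left(- \frac{3}{4} + \frac{9}{2}\right) = -14 - \frac{45}{4} = - \frac{101}{4} \approx -25.25$)
$\frac{\left(23243 - 22321\right) \frac{1}{7989 + 16111}}{-42173} + \frac{o \frac{1}{32825}}{-1942} = \frac{\left(23243 - 22321\right) \frac{1}{7989 + 16111}}{-42173} + \frac{\left(- \frac{101}{4}\right) \frac{1}{32825}}{-1942} = \frac{922}{24100} \left(- \frac{1}{42173}\right) + \left(- \frac{101}{4}\right) \frac{1}{32825} \left(- \frac{1}{1942}\right) = 922 \cdot \frac{1}{24100} \left(- \frac{1}{42173}\right) - - \frac{1}{2524600} = \frac{461}{12050} \left(- \frac{1}{42173}\right) + \frac{1}{2524600} = - \frac{461}{508184650} + \frac{1}{2524600} = - \frac{13113119}{25659259347800}$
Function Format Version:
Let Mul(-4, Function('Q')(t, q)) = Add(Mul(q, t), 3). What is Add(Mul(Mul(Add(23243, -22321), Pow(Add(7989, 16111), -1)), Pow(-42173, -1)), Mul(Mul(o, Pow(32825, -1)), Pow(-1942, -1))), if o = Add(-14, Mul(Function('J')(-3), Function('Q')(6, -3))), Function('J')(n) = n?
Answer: Rational(-13113119, 25659259347800) ≈ -5.1105e-7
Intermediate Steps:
Function('Q')(t, q) = Add(Rational(-3, 4), Mul(Rational(-1, 4), q, t)) (Function('Q')(t, q) = Mul(Rational(-1, 4), Add(Mul(q, t), 3)) = Mul(Rational(-1, 4), Add(3, Mul(q, t))) = Add(Rational(-3, 4), Mul(Rational(-1, 4), q, t)))
o = Rational(-101, 4) (o = Add(-14, Mul(-3, Add(Rational(-3, 4), Mul(Rational(-1, 4), -3, 6)))) = Add(-14, Mul(-3, Add(Rational(-3, 4), Rational(9, 2)))) = Add(-14, Mul(-3, Rational(15, 4))) = Add(-14, Rational(-45, 4)) = Rational(-101, 4) ≈ -25.250)
Add(Mul(Mul(Add(23243, -22321), Pow(Add(7989, 16111), -1)), Pow(-42173, -1)), Mul(Mul(o, Pow(32825, -1)), Pow(-1942, -1))) = Add(Mul(Mul(Add(23243, -22321), Pow(Add(7989, 16111), -1)), Pow(-42173, -1)), Mul(Mul(Rational(-101, 4), Pow(32825, -1)), Pow(-1942, -1))) = Add(Mul(Mul(922, Pow(24100, -1)), Rational(-1, 42173)), Mul(Mul(Rational(-101, 4), Rational(1, 32825)), Rational(-1, 1942))) = Add(Mul(Mul(922, Rational(1, 24100)), Rational(-1, 42173)), Mul(Rational(-1, 1300), Rational(-1, 1942))) = Add(Mul(Rational(461, 12050), Rational(-1, 42173)), Rational(1, 2524600)) = Add(Rational(-461, 508184650), Rational(1, 2524600)) = Rational(-13113119, 25659259347800)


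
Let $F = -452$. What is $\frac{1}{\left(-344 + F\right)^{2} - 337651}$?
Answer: $\frac{1}{295965} \approx 3.3788 \cdot 10^{-6}$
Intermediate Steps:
$\frac{1}{\left(-344 + F\right)^{2} - 337651} = \frac{1}{\left(-344 - 452\right)^{2} - 337651} = \frac{1}{\left(-796\right)^{2} - 337651} = \frac{1}{633616 - 337651} = \frac{1}{295965}$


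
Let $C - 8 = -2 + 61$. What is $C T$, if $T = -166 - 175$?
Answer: $-22847$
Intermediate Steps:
$T = -341$ ($T = -166 - 175 = -341$)
$C = 67$ ($C = 8 + \left(-2 + 61\right) = 8 + 59 = 67$)
$C T = 67 \left(-341\right) = -22847$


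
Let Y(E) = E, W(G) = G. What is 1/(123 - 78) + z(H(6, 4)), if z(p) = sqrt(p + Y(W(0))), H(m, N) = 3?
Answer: 1/45 + sqrt(3) ≈ 1.7543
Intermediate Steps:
z(p) = sqrt(p) (z(p) = sqrt(p + 0) = sqrt(p))
1/(123 - 78) + z(H(6, 4)) = 1/(123 - 78) + sqrt(3) = 1/45 + sqrt(3)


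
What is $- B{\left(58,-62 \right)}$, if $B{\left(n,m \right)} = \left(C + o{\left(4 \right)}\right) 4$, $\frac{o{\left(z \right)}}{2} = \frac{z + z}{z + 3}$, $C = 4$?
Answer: $- \frac{176}{7} \approx -25.143$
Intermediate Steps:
$o{\left(z \right)} = \frac{4 z}{3 + z}$ ($o{\left(z \right)} = 2 \frac{z + z}{z + 3} = 2 \frac{2 z}{3 + z} = \frac{4 z}{3 + z}$)
$B{\left(n,m \right)} = \frac{176}{7}$ ($B{\left(n,m \right)} = \left(4 + 4 \cdot 4 \frac{1}{3 + 4}\right) 4 = \left(4 + 4 \cdot 4 \cdot \frac{1}{7}\right) 4 = \left(4 + \frac{16}{7}\right) 4 = \frac{44}{7} \cdot 4 = \frac{176}{7}$)
$- B{\left(58,-62 \right)} = \left(-1\right) \frac{176}{7} = - \frac{176}{7}$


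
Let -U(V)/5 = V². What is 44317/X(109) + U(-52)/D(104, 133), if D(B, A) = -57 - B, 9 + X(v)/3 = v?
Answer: 11191037/48300 ≈ 231.70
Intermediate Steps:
X(v) = -27 + 3*v
U(V) = -5*V²
44317/X(109) + U(-52)/D(104, 133) = 44317/(-27 + 3*109) + (-5*(-52)²)/(-57 - 1*104) = 44317/(-27 + 327) + (-5*2704)/(-57 - 104) = 44317/300 - 13520/(-161) = 44317*(1/300) - 13520*(-1/161) = 44317/300 + 13520/161 = 11191037/48300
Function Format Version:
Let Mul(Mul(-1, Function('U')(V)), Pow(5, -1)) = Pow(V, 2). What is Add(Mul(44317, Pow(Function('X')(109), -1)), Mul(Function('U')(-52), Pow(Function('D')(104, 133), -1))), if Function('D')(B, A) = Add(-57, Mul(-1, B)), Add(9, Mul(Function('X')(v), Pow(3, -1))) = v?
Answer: Rational(11191037, 48300) ≈ 231.70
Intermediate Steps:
Function('X')(v) = Add(-27, Mul(3, v))
Function('U')(V) = Mul(-5, Pow(V, 2))
Add(Mul(44317, Pow(Function('X')(109), -1)), Mul(Function('U')(-52), Pow(Function('D')(104, 133), -1))) = Add(Mul(44317, Pow(Add(-27, Mul(3, 109)), -1)), Mul(Mul(-5, Pow(-52, 2)), Pow(Add(-57, Mul(-1, 104)), -1))) = Add(Mul(44317, Pow(Add(-27, 327), -1)), Mul(Mul(-5, 2704), Pow(Add(-57, -104), -1))) = Add(Mul(44317, Pow(300, -1)), Mul(-13520, Pow(-161, -1))) = Add(Mul(44317, Rational(1, 300)), Mul(-13520, Rational(-1, 161))) = Add(Rational(44317, 300), Rational(13520, 161)) = Rational(11191037, 48300)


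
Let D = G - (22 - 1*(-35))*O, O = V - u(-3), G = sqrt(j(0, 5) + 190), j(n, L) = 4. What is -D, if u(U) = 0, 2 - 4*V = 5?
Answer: -171/4 - sqrt(194) ≈ -56.678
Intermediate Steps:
V = -3/4 (V = 1/2 - 1/4*5 = 1/2 - 5/4 = -3/4 ≈ -0.75000)
G = sqrt(194) (G = sqrt(4 + 190) = sqrt(194) ≈ 13.928)
O = -3/4 (O = -3/4 - 1*0 = -3/4 + 0 = -3/4 ≈ -0.75000)
D = 171/4 + sqrt(194) (D = sqrt(194) - (22 - 1*(-35))*(-3)/4 = sqrt(194) - (22 + 35)*(-3)/4 = sqrt(194) - 57*(-3)/4 = sqrt(194) - 1*(-171/4) = sqrt(194) + 171/4 = 171/4 + sqrt(194) ≈ 56.678)
-D = -(171/4 + sqrt(194)) = -171/4 - sqrt(194)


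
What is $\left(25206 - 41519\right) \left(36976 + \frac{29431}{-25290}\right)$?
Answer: $- \frac{15254182043617}{25290} \approx -6.0317 \cdot 10^{8}$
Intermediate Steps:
$\left(25206 - 41519\right) \left(36976 + \frac{29431}{-25290}\right) = - 16313 \left(36976 + 29431 \left(- \frac{1}{25290}\right)\right) = - 16313 \left(36976 - \frac{29431}{25290}\right) = \left(-16313\right) \frac{935093609}{25290} = - \frac{15254182043617}{25290}$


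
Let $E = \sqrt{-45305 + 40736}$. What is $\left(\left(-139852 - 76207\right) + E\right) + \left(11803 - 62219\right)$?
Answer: $-266475 + i \sqrt{4569} \approx -2.6648 \cdot 10^{5} + 67.594 i$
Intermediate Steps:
$E = i \sqrt{4569}$ ($E = \sqrt{-4569} = i \sqrt{4569} \approx 67.594 i$)
$\left(\left(-139852 - 76207\right) + E\right) + \left(11803 - 62219\right) = \left(\left(-139852 - 76207\right) + i \sqrt{4569}\right) + \left(11803 - 62219\right) = \left(-216059 + i \sqrt{4569}\right) + \left(11803 - 62219\right) = \left(-216059 + i \sqrt{4569}\right) - 50416 = -266475 + i \sqrt{4569}$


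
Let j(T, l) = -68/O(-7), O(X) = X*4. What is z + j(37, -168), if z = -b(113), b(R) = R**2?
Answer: -89366/7 ≈ -12767.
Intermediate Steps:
O(X) = 4*X
j(T, l) = 17/7 (j(T, l) = -68/(4*(-7)) = -68/(-28) = -68*(-1/28) = 17/7)
z = -12769 (z = -1*113**2 = -1*12769 = -12769)
z + j(37, -168) = -12769 + 17/7 = -89366/7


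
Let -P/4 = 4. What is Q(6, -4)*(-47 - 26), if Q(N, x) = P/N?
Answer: 584/3 ≈ 194.67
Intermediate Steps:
P = -16 (P = -4*4 = -16)
Q(N, x) = -16/N
Q(6, -4)*(-47 - 26) = (-16/6)*(-47 - 26) = -16*1/6*(-73) = -8/3*(-73) = 584/3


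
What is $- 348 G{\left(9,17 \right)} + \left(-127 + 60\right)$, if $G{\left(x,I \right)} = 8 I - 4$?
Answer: $-46003$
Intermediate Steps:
$G{\left(x,I \right)} = -4 + 8 I$
$- 348 G{\left(9,17 \right)} + \left(-127 + 60\right) = - 348 \left(-4 + 8 \cdot 17\right) + \left(-127 + 60\right) = - 348 \left(-4 + 136\right) - 67 = \left(-348\right) 132 - 67 = -45936 - 67 = -46003$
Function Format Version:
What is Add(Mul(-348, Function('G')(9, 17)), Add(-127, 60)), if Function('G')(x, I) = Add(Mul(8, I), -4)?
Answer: -46003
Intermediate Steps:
Function('G')(x, I) = Add(-4, Mul(8, I))
Add(Mul(-348, Function('G')(9, 17)), Add(-127, 60)) = Add(Mul(-348, Add(-4, Mul(8, 17))), Add(-127, 60)) = Add(Mul(-348, Add(-4, 136)), -67) = Add(Mul(-348, 132), -67) = Add(-45936, -67) = -46003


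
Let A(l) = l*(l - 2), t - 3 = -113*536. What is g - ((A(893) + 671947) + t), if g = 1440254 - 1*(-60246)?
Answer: 93455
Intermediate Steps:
t = -60565 (t = 3 - 113*536 = 3 - 60568 = -60565)
A(l) = l*(-2 + l)
g = 1500500 (g = 1440254 + 60246 = 1500500)
g - ((A(893) + 671947) + t) = 1500500 - ((893*(-2 + 893) + 671947) - 60565) = 1500500 - ((893*891 + 671947) - 60565) = 1500500 - ((795663 + 671947) - 60565) = 1500500 - (1467610 - 60565) = 1500500 - 1*1407045 = 1500500 - 1407045 = 93455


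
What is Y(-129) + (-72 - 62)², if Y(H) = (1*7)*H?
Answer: 17053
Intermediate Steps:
Y(H) = 7*H
Y(-129) + (-72 - 62)² = 7*(-129) + (-72 - 62)² = -903 + (-134)² = -903 + 17956 = 17053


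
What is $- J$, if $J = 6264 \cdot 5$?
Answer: $-31320$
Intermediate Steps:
$J = 31320$
$- J = \left(-1\right) 31320 = -31320$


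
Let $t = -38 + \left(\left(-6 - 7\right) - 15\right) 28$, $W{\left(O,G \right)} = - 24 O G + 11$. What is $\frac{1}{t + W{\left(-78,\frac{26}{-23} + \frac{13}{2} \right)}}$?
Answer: $\frac{23}{212539} \approx 0.00010822$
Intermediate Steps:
$W{\left(O,G \right)} = 11 - 24 G O$ ($W{\left(O,G \right)} = - 24 G O + 11 = 11 - 24 G O$)
$t = -822$ ($t = -38 + \left(-13 - 15\right) 28 = -38 - 784 = -822$)
$\frac{1}{t + W{\left(-78,\frac{26}{-23} + \frac{13}{2} \right)}} = \frac{1}{-822 - \left(-11 + 24 \left(\frac{26}{-23} + \frac{13}{2}\right) \left(-78\right)\right)} = \frac{1}{-822 - \left(-11 + 24 \left(26 \left(- \frac{1}{23}\right) + 13 \cdot \frac{1}{2}\right) \left(-78\right)\right)} = \frac{1}{-822 - \left(-11 + 24 \left(- \frac{26}{23} + \frac{13}{2}\right) \left(-78\right)\right)} = \frac{1}{-822 - \left(-11 + \frac{2964}{23} \left(-78\right)\right)} = \frac{1}{-822 + \left(11 + \frac{231192}{23}\right)} = \frac{1}{-822 + \frac{231445}{23}} = \frac{1}{\frac{212539}{23}} = \frac{23}{212539}$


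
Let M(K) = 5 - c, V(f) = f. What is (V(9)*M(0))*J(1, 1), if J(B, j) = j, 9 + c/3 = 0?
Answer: 288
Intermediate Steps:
c = -27 (c = -27 + 3*0 = -27 + 0 = -27)
M(K) = 32 (M(K) = 5 - 1*(-27) = 5 + 27 = 32)
(V(9)*M(0))*J(1, 1) = (9*32)*1 = 288*1 = 288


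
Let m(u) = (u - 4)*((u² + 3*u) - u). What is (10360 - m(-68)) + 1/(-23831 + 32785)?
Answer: 2986123185/8954 ≈ 3.3350e+5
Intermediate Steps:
m(u) = (-4 + u)*(u² + 2*u)
(10360 - m(-68)) + 1/(-23831 + 32785) = (10360 - (-68)*(-8 + (-68)² - 2*(-68))) + 1/(-23831 + 32785) = (10360 - (-68)*(-8 + 4624 + 136)) + 1/8954 = (10360 - (-68)*4752) + 1/8954 = (10360 - 1*(-323136)) + 1/8954 = (10360 + 323136) + 1/8954 = 333496 + 1/8954 = 2986123185/8954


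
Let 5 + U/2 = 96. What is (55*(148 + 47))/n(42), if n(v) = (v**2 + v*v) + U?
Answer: 2145/742 ≈ 2.8908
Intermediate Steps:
U = 182 (U = -10 + 2*96 = -10 + 192 = 182)
n(v) = 182 + 2*v**2 (n(v) = (v**2 + v*v) + 182 = (v**2 + v**2) + 182 = 2*v**2 + 182 = 182 + 2*v**2)
(55*(148 + 47))/n(42) = (55*(148 + 47))/(182 + 2*42**2) = (55*195)/(182 + 2*1764) = 10725/(182 + 3528) = 10725/3710 = 10725*(1/3710) = 2145/742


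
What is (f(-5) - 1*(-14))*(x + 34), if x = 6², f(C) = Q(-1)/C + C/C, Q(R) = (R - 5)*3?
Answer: 1302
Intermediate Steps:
Q(R) = -15 + 3*R (Q(R) = (-5 + R)*3 = -15 + 3*R)
f(C) = 1 - 18/C (f(C) = (-15 + 3*(-1))/C + C/C = (-15 - 3)/C + 1 = -18/C + 1 = 1 - 18/C)
x = 36
(f(-5) - 1*(-14))*(x + 34) = ((-18 - 5)/(-5) - 1*(-14))*(36 + 34) = (-⅕*(-23) + 14)*70 = (23/5 + 14)*70 = (93/5)*70 = 1302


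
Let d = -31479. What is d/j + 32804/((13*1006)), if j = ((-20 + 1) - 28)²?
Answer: -169609163/14444651 ≈ -11.742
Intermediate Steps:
j = 2209 (j = (-19 - 28)² = (-47)² = 2209)
d/j + 32804/((13*1006)) = -31479/2209 + 32804/((13*1006)) = -31479*1/2209 + 32804/13078 = -31479/2209 + 32804*(1/13078) = -31479/2209 + 16402/6539 = -169609163/14444651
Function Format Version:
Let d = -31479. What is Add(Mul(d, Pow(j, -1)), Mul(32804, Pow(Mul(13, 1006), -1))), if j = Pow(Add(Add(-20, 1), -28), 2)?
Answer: Rational(-169609163, 14444651) ≈ -11.742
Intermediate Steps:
j = 2209 (j = Pow(Add(-19, -28), 2) = Pow(-47, 2) = 2209)
Add(Mul(d, Pow(j, -1)), Mul(32804, Pow(Mul(13, 1006), -1))) = Add(Mul(-31479, Pow(2209, -1)), Mul(32804, Pow(Mul(13, 1006), -1))) = Add(Mul(-31479, Rational(1, 2209)), Mul(32804, Pow(13078, -1))) = Add(Rational(-31479, 2209), Mul(32804, Rational(1, 13078))) = Add(Rational(-31479, 2209), Rational(16402, 6539)) = Rational(-169609163, 14444651)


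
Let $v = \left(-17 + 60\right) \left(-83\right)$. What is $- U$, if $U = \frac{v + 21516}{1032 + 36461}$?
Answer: $- \frac{17947}{37493} \approx -0.47868$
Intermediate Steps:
$v = -3569$ ($v = 43 \left(-83\right) = -3569$)
$U = \frac{17947}{37493}$ ($U = \frac{-3569 + 21516}{1032 + 36461} = \frac{17947}{37493} \approx 0.47868$)
$- U = \left(-1\right) \frac{17947}{37493} = - \frac{17947}{37493}$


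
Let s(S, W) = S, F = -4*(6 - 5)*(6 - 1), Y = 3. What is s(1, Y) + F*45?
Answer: -899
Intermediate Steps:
F = -20 (F = -4*5 = -20)
s(1, Y) + F*45 = 1 - 20*45 = 1 - 900 = -899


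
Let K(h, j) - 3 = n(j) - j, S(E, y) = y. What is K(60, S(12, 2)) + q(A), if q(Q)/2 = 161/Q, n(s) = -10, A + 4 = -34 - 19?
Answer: -835/57 ≈ -14.649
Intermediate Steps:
A = -57 (A = -4 + (-34 - 19) = -4 - 53 = -57)
K(h, j) = -7 - j (K(h, j) = 3 + (-10 - j) = -7 - j)
q(Q) = 322/Q (q(Q) = 2*(161/Q) = 322/Q)
K(60, S(12, 2)) + q(A) = (-7 - 1*2) + 322/(-57) = (-7 - 2) + 322*(-1/57) = -9 - 322/57 = -835/57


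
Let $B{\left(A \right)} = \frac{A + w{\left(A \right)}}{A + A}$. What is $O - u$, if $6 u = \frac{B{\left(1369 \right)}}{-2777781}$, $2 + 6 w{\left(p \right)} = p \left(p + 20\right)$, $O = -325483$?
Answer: $- \frac{89117348774094911}{273800317608} \approx -3.2548 \cdot 10^{5}$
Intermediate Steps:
$w{\left(p \right)} = - \frac{1}{3} + \frac{p \left(20 + p\right)}{6}$ ($w{\left(p \right)} = - \frac{1}{3} + \frac{p \left(p + 20\right)}{6} = - \frac{1}{3} + \frac{p \left(20 + p\right)}{6}$)
$B{\left(A \right)} = \frac{- \frac{1}{3} + \frac{A^{2}}{6} + \frac{13 A}{3}}{2 A}$ ($B{\left(A \right)} = \frac{A + \left(- \frac{1}{3} + \frac{A^{2}}{6} + \frac{10 A}{3}\right)}{A + A} = \frac{- \frac{1}{3} + \frac{A^{2}}{6} + \frac{13 A}{3}}{2 A}$)
$u = - \frac{1909753}{273800317608}$ ($u = \frac{\frac{-2 + 1369^{2} + 26 \cdot 1369}{12 \cdot 1369} \frac{1}{-2777781}}{6} = \frac{\frac{1}{12} \cdot \frac{1}{1369} \left(-2 + 1874161 + 35594\right) \left(- \frac{1}{2777781}\right)}{6} = \frac{\frac{1}{12} \cdot \frac{1}{1369} \cdot 1909753 \left(- \frac{1}{2777781}\right)}{6} = \frac{\frac{1909753}{16428} \left(- \frac{1}{2777781}\right)}{6} = \frac{1}{6} \left(- \frac{1909753}{45633386268}\right) = - \frac{1909753}{273800317608} \approx -6.975 \cdot 10^{-6}$)
$O - u = -325483 - - \frac{1909753}{273800317608} = -325483 + \frac{1909753}{273800317608} = - \frac{89117348774094911}{273800317608}$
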